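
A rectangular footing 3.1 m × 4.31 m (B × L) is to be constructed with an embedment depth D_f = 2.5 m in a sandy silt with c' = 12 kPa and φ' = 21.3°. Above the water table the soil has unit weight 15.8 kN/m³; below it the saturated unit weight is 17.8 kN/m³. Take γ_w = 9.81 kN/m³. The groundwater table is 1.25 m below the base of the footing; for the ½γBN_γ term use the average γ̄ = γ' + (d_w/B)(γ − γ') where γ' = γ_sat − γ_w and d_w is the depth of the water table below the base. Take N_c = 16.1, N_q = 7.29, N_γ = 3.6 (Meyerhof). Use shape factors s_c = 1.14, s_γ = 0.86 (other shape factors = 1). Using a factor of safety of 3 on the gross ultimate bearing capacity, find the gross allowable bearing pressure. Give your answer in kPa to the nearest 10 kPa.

Overburden at base level: q = 15.8 × 2.5 = 39.5 kPa.
The water table is 1.25 m below the base (< B = 3.1 m), so the ½γBN_γ term uses γ̄ = γ' + (d_w/B)(γ − γ') = 7.99 + (1.25/3.1)(15.8 − 7.99) = 11.139 kN/m³.
Cohesion term c·N_c·s_c = 12 × 16.1 × 1.14 = 220.25 kPa; surcharge term q·N_q = 39.5 × 7.29 = 287.95 kPa; self-weight term 0.5·γ·B·N_γ·s_γ = 0.5 × 11.139 × 3.1 × 3.6 × 0.86 = 53.455 kPa.
q_ult = 220.25 + 287.95 + 53.455 = 561.66 kPa.
q_all = 561.66 / 3 = 187.22 kPa.

q_all ≈ 190 kPa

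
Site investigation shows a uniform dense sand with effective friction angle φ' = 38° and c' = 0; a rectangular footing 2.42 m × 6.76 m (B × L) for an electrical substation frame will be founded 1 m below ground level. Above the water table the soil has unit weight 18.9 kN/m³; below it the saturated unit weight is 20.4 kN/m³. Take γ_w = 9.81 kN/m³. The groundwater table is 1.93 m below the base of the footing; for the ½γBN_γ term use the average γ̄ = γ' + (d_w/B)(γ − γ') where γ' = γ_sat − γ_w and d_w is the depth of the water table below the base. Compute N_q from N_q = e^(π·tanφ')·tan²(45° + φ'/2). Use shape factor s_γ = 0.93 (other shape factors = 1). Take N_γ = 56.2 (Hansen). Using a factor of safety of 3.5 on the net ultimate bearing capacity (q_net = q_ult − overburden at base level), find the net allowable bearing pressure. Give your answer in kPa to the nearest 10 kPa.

q_all(net) ≈ 570 kPa

N_q = e^(π·tan38°)·tan²(64°) = 48.93.
q = γ·D_f = 18.9 × 1 = 18.9 kPa.
γ' = 10.59 kN/m³; averaging over the depth B below the base, γ̄ = γ' + (d_w/B)(γ − γ') = 17.217 kN/m³.
q·N_q = 18.9 × 48.933 = 924.84 kPa
0.5·γ·B·N_γ·s_γ = 0.5 × 17.217 × 2.42 × 56.2 × 0.93 = 1088.9 kPa
q_ult = 924.84 + 1088.9 = 2013.7 kPa.
q_net = 2013.7 − 18.9 = 1994.8 kPa.
q_all(net) = 1994.8 / 3.5 = 569.94 kPa.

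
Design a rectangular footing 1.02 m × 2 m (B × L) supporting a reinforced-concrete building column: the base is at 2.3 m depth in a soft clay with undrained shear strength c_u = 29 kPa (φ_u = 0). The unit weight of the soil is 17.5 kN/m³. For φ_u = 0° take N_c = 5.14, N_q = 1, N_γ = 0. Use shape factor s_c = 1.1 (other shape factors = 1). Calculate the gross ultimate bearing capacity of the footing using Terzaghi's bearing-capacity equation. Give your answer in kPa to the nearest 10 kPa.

q_ult ≈ 200 kPa

Overburden at base level: q = 17.5 × 2.3 = 40.25 kPa.
Cohesion term c·N_c·s_c = 29 × 5.14 × 1.1 = 163.97 kPa; surcharge term q·N_q = 40.25 × 1 = 40.25 kPa.
q_ult = 163.97 + 40.25 = 204.22 kPa.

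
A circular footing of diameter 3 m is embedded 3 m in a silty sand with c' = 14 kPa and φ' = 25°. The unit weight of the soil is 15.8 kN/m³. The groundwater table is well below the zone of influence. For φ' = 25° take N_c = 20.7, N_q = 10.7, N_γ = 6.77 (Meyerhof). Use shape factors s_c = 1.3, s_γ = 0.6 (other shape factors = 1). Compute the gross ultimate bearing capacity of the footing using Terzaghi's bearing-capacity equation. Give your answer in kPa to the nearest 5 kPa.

Effective surcharge at the founding depth q = γ·D_f = 15.8 × 3 = 47.4 kPa.
q_ult = c·N_c·s_c + q·N_q + 0.5·γ·B·N_γ·s_γ
     = 14 × 20.7 × 1.3 + 47.4 × 10.7 + 0.5 × 15.8 × 3 × 6.77 × 0.6
     = 376.74 + 507.18 + 96.269 = 980.19 kPa.

q_ult ≈ 980 kPa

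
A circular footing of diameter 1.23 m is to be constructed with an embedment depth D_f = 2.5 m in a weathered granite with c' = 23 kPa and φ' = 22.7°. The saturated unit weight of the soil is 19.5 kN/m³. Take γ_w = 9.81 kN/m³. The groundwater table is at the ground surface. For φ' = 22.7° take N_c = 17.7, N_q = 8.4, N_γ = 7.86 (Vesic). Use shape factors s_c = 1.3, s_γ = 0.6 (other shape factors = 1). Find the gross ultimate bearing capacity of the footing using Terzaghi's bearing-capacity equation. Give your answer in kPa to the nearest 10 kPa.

q_ult ≈ 760 kPa

Water table at ground surface, so effective unit weight γ' = 19.5 − 9.81 = 9.69 kN/m³ is used throughout; overburden q = 9.69 × 2.5 = 24.225 kPa; the same γ' applies in the ½γBN_γ term.
Cohesion term c·N_c·s_c = 23 × 17.7 × 1.3 = 529.23 kPa; surcharge term q·N_q = 24.225 × 8.4 = 203.49 kPa; self-weight term 0.5·γ·B·N_γ·s_γ = 0.5 × 9.69 × 1.23 × 7.86 × 0.6 = 28.104 kPa.
q_ult = 529.23 + 203.49 + 28.104 = 760.82 kPa.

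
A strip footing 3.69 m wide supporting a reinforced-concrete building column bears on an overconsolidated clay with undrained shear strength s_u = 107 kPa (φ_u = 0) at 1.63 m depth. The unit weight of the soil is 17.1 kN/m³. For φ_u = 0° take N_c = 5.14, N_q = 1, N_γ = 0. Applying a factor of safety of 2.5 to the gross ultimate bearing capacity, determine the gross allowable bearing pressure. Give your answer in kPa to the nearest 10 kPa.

q_all ≈ 230 kPa

q = γ·D_f = 17.1 × 1.63 = 27.873 kPa.
c·N_c = 107 × 5.14 = 549.98 kPa
q·N_q = 27.873 × 1 = 27.873 kPa
q_ult = 549.98 + 27.873 = 577.85 kPa.
q_all = q_ult / FS = 577.85 / 2.5 = 231.14 kPa.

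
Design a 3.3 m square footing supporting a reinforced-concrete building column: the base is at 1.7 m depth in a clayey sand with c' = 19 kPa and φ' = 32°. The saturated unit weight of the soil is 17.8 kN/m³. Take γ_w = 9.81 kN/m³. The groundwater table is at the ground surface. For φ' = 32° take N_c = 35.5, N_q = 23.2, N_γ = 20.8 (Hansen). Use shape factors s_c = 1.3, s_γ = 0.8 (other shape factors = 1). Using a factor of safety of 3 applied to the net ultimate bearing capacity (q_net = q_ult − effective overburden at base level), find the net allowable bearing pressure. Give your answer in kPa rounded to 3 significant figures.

With the water table at the surface the whole profile is submerged: γ' = 17.8 − 9.81 = 7.99 kN/m³, so q = γ'·D_f = 13.583 kPa; the same γ' applies in the ½γBN_γ term.
q_ult = c·N_c·s_c + q·N_q + 0.5·γ·B·N_γ·s_γ
     = 19 × 35.5 × 1.3 + 13.583 × 23.2 + 0.5 × 7.99 × 3.3 × 20.8 × 0.8
     = 876.85 + 315.13 + 219.37 = 1411.3 kPa.
Net ultimate: q_net = 1411.3 − 13.583 = 1397.8 kPa.
q_all(net) = 1397.8 / 3 = 465.92 kPa.

q_all(net) ≈ 466 kPa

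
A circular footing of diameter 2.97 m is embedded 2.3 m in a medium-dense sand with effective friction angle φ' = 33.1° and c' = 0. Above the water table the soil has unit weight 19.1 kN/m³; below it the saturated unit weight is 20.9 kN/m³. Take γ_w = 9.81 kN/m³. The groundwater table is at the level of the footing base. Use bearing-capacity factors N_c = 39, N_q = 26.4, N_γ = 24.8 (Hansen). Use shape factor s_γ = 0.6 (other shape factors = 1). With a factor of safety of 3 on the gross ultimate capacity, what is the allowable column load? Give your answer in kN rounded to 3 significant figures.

Overburden at base level: q = 19.1 × 2.3 = 43.93 kPa.
Below the base the soil is submerged, so the ½γBN_γ term uses γ' = 20.9 − 9.81 = 11.09 kN/m³.
Surcharge term q·N_q = 43.93 × 26.4 = 1159.8 kPa; self-weight term 0.5·γ·B·N_γ·s_γ = 0.5 × 11.09 × 2.97 × 24.8 × 0.6 = 245.05 kPa.
q_ult = 1159.8 + 245.05 = 1404.8 kPa.
Gross allowable pressure q_all = 1404.8 / 3 = 468.27 kPa.
Footing area = 6.9279 m², so allowable column load = 468.27 × 6.9279 = 3244.1 kN.

P_all ≈ 3240 kN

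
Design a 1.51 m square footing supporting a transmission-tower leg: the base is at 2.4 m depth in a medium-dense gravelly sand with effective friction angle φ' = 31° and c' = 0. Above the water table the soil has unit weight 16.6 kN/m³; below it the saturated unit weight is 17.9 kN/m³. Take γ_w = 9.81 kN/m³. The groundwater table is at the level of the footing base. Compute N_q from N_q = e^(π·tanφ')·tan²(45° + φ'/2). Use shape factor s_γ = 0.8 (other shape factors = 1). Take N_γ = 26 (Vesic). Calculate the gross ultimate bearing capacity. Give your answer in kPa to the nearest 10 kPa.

tan31° = 0.6009, so N_q = e^(π×0.6009)·tan²(60.5°) = 6.604 × 3.124 = 20.63.
Effective surcharge at the founding depth q = γ·D_f = 16.6 × 2.4 = 39.84 kPa.
The water table coincides with the base, so in the self-weight term γ → γ' = 8.09 kN/m³.
q_ult = q·N_q + 0.5·γ·B·N_γ·s_γ
     = 39.84 × 20.631 + 0.5 × 8.09 × 1.51 × 26 × 0.8
     = 821.93 + 127.05 = 948.98 kPa.

q_ult ≈ 950 kPa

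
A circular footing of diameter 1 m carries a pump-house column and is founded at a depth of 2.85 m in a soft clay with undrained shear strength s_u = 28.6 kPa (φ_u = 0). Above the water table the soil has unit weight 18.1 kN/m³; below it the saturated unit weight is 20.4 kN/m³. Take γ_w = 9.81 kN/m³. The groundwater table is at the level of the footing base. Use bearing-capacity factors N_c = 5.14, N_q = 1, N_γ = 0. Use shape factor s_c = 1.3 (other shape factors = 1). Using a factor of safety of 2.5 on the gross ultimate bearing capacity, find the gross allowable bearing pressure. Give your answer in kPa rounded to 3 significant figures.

q = γ·D_f = 18.1 × 2.85 = 51.585 kPa.
c·N_c·s_c = 28.6 × 5.14 × 1.3 = 191.11 kPa
q·N_q = 51.585 × 1 = 51.585 kPa
q_ult = 191.11 + 51.585 = 242.69 kPa.
q_all = 242.69 / 2.5 = 97.076 kPa.

q_all ≈ 97.1 kPa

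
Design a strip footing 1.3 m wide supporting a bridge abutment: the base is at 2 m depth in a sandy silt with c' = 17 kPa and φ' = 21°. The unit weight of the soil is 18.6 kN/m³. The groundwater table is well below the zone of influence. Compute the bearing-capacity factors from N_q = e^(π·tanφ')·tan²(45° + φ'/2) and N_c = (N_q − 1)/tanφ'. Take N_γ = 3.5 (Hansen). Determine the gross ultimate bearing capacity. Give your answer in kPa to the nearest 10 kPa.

q_ult ≈ 570 kPa

tan21° = 0.3839, so N_q = e^(π×0.3839)·tan²(55.5°) = 3.34 × 2.117 = 7.07.
N_c = (7.07 − 1)/tan21° = 15.81.
Effective surcharge at the founding depth q = γ·D_f = 18.6 × 2 = 37.2 kPa.
q_ult = c·N_c + q·N_q + 0.5·γ·B·N_γ
     = 17 × 15.815 + 37.2 × 7.0708 + 0.5 × 18.6 × 1.3 × 3.5
     = 268.85 + 263.03 + 42.315 = 574.2 kPa.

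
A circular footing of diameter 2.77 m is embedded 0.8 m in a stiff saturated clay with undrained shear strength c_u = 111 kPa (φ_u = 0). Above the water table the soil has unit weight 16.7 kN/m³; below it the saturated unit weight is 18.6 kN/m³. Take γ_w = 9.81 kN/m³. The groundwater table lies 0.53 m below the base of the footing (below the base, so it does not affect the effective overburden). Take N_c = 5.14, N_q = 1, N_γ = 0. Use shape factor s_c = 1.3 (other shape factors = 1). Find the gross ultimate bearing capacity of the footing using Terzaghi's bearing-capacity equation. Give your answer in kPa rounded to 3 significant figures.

q = γ·D_f = 16.7 × 0.8 = 13.36 kPa.
c·N_c·s_c = 111 × 5.14 × 1.3 = 741.7 kPa
q·N_q = 13.36 × 1 = 13.36 kPa
q_ult = 741.7 + 13.36 = 755.06 kPa.

q_ult ≈ 755 kPa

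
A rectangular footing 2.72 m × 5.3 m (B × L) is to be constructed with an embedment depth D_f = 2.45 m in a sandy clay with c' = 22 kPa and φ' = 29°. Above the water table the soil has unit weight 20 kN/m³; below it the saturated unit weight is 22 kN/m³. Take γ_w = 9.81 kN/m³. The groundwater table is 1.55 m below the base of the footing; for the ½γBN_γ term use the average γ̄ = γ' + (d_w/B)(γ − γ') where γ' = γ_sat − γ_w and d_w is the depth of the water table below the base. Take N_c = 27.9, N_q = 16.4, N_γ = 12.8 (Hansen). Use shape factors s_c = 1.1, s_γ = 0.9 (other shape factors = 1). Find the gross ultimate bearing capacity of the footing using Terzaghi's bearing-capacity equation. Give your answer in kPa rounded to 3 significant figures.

q_ult ≈ 1740 kPa

Overburden at base level: q = 20 × 2.45 = 49 kPa.
The water table is 1.55 m below the base (< B = 2.72 m), so the ½γBN_γ term uses γ̄ = γ' + (d_w/B)(γ − γ') = 12.19 + (1.55/2.72)(20 − 12.19) = 16.641 kN/m³.
Cohesion term c·N_c·s_c = 22 × 27.9 × 1.1 = 675.18 kPa; surcharge term q·N_q = 49 × 16.4 = 803.6 kPa; self-weight term 0.5·γ·B·N_γ·s_γ = 0.5 × 16.641 × 2.72 × 12.8 × 0.9 = 260.71 kPa.
q_ult = 675.18 + 803.6 + 260.71 = 1739.5 kPa.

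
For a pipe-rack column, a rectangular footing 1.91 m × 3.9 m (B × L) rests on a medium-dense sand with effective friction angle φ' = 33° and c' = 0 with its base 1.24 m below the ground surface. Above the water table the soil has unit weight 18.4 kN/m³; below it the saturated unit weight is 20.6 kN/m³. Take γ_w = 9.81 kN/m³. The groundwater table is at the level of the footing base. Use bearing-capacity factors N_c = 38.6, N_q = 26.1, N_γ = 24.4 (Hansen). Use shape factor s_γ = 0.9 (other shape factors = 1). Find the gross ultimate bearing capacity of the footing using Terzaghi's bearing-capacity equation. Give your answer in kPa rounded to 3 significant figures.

q_ult ≈ 822 kPa

Effective surcharge at the founding depth q = γ·D_f = 18.4 × 1.24 = 22.816 kPa.
The water table coincides with the base, so in the self-weight term γ → γ' = 10.79 kN/m³.
q_ult = q·N_q + 0.5·γ·B·N_γ·s_γ
     = 22.816 × 26.1 + 0.5 × 10.79 × 1.91 × 24.4 × 0.9
     = 595.5 + 226.29 = 821.78 kPa.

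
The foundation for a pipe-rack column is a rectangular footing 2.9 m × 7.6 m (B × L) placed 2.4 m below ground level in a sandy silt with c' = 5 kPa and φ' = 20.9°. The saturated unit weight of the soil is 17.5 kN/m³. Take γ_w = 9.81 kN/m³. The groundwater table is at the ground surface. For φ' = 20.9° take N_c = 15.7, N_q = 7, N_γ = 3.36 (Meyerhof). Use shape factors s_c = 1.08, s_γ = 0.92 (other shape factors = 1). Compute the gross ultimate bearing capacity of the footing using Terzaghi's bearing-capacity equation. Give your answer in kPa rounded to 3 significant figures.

γ' = 17.5 − 9.81 = 7.69 kN/m³ (submerged throughout). q = 7.69 × 2.4 = 18.456 kPa; the same γ' applies in the ½γBN_γ term.
c·N_c·s_c = 5 × 15.7 × 1.08 = 84.78 kPa
q·N_q = 18.456 × 7 = 129.19 kPa
0.5·γ·B·N_γ·s_γ = 0.5 × 7.69 × 2.9 × 3.36 × 0.92 = 34.468 kPa
q_ult = 84.78 + 129.19 + 34.468 = 248.44 kPa.

q_ult ≈ 248 kPa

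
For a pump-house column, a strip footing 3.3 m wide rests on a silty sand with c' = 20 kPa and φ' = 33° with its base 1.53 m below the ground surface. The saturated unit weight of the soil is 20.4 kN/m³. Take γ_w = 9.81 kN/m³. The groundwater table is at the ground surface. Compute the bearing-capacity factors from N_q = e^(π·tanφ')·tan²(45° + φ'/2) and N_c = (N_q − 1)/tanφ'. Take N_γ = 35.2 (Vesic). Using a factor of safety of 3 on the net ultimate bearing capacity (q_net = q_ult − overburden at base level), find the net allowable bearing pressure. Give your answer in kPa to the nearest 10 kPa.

N_q = e^(π·tan33°)·tan²(61.5°) = 26.09; N_c = (N_q − 1)/tanφ' = 38.64.
With the water table at the surface the whole profile is submerged: γ' = 20.4 − 9.81 = 10.59 kN/m³, so q = γ'·D_f = 16.203 kPa; the same γ' applies in the ½γBN_γ term.
q_ult = c·N_c + q·N_q + 0.5·γ·B·N_γ
     = 20 × 38.638 + 16.203 × 26.092 + 0.5 × 10.59 × 3.3 × 35.2
     = 772.77 + 422.76 + 615.07 = 1810.6 kPa.
q_net = 1810.6 − 16.203 = 1794.4 kPa.
q_all(net) = 1794.4 / 3 = 598.13 kPa.

q_all(net) ≈ 600 kPa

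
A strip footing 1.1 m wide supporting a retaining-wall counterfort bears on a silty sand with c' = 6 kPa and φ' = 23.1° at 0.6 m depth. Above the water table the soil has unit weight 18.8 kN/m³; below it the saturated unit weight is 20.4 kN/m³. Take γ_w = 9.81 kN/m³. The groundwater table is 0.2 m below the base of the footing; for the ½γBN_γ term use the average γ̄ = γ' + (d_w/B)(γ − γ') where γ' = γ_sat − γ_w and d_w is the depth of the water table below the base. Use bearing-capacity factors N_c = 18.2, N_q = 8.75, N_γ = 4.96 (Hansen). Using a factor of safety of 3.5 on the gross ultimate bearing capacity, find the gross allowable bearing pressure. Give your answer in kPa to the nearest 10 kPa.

q_all ≈ 70 kPa

Effective surcharge at the founding depth q = γ·D_f = 18.8 × 0.6 = 11.28 kPa.
With d_w = 0.2 m < B, γ̄ = 10.59 + (0.2/1.1) × (18.8 − 10.59) = 12.083 kN/m³.
q_ult = c·N_c + q·N_q + 0.5·γ·B·N_γ
     = 6 × 18.2 + 11.28 × 8.75 + 0.5 × 12.083 × 1.1 × 4.96
     = 109.2 + 98.7 + 32.962 = 240.86 kPa.
q_all = 240.86 / 3.5 = 68.818 kPa.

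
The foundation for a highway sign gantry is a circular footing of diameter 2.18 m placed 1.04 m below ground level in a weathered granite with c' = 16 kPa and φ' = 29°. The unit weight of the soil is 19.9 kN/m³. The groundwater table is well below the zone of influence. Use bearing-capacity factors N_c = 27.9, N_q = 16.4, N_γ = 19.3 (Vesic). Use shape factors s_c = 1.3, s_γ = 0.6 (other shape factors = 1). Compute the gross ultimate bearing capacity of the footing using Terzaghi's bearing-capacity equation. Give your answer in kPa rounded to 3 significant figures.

q_ult ≈ 1170 kPa

Overburden at base level: q = 19.9 × 1.04 = 20.696 kPa.
Cohesion term c·N_c·s_c = 16 × 27.9 × 1.3 = 580.32 kPa; surcharge term q·N_q = 20.696 × 16.4 = 339.41 kPa; self-weight term 0.5·γ·B·N_γ·s_γ = 0.5 × 19.9 × 2.18 × 19.3 × 0.6 = 251.18 kPa.
q_ult = 580.32 + 339.41 + 251.18 = 1170.9 kPa.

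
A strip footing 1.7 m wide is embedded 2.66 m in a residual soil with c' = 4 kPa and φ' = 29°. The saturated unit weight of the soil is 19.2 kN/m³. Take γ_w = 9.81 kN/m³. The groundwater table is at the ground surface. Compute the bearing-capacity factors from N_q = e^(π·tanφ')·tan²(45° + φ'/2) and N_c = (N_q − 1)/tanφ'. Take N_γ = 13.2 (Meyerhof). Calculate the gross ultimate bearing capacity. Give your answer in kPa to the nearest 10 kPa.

q_ult ≈ 630 kPa

tan29° = 0.5543, so N_q = e^(π×0.5543)·tan²(59.5°) = 5.705 × 2.882 = 16.44.
N_c = (16.44 − 1)/tan29° = 27.86.
γ' = 19.2 − 9.81 = 9.39 kN/m³ (submerged throughout). q = 9.39 × 2.66 = 24.977 kPa; the same γ' applies in the ½γBN_γ term.
c·N_c = 4 × 27.86 = 111.44 kPa
q·N_q = 24.977 × 16.443 = 410.71 kPa
0.5·γ·B·N_γ = 0.5 × 9.39 × 1.7 × 13.2 = 105.36 kPa
q_ult = 111.44 + 410.71 + 105.36 = 627.51 kPa.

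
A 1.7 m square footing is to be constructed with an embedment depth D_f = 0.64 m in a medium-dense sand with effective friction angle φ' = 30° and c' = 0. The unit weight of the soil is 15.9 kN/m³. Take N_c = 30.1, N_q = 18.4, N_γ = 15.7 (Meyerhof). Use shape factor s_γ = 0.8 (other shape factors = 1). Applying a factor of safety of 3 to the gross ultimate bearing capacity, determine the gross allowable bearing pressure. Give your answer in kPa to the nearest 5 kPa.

q_all ≈ 120 kPa

q = γ·D_f = 15.9 × 0.64 = 10.176 kPa.
q·N_q = 10.176 × 18.4 = 187.24 kPa
0.5·γ·B·N_γ·s_γ = 0.5 × 15.9 × 1.7 × 15.7 × 0.8 = 169.75 kPa
q_ult = 187.24 + 169.75 = 356.99 kPa.
q_all = q_ult / FS = 356.99 / 3 = 119 kPa.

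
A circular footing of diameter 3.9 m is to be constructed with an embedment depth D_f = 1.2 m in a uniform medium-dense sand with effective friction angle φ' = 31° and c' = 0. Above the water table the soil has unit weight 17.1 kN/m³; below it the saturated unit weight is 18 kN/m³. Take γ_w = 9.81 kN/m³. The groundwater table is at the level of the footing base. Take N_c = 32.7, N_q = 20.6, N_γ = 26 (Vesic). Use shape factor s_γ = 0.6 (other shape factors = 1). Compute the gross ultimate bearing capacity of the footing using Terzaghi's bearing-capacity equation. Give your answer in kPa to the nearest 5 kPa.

Effective surcharge at the founding depth q = γ·D_f = 17.1 × 1.2 = 20.52 kPa.
The water table coincides with the base, so in the self-weight term γ → γ' = 8.19 kN/m³.
q_ult = q·N_q + 0.5·γ·B·N_γ·s_γ
     = 20.52 × 20.6 + 0.5 × 8.19 × 3.9 × 26 × 0.6
     = 422.71 + 249.14 = 671.85 kPa.

q_ult ≈ 670 kPa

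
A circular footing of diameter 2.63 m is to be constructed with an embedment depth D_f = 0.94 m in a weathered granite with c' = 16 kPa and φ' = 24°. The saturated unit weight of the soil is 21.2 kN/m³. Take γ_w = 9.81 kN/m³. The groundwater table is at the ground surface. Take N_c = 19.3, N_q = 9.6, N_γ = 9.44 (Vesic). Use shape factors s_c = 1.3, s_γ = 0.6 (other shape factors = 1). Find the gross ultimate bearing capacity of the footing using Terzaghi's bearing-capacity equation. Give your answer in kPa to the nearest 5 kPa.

q_ult ≈ 590 kPa

γ' = 21.2 − 9.81 = 11.39 kN/m³ (submerged throughout). q = 11.39 × 0.94 = 10.707 kPa; the same γ' applies in the ½γBN_γ term.
c·N_c·s_c = 16 × 19.3 × 1.3 = 401.44 kPa
q·N_q = 10.707 × 9.6 = 102.78 kPa
0.5·γ·B·N_γ·s_γ = 0.5 × 11.39 × 2.63 × 9.44 × 0.6 = 84.835 kPa
q_ult = 401.44 + 102.78 + 84.835 = 589.06 kPa.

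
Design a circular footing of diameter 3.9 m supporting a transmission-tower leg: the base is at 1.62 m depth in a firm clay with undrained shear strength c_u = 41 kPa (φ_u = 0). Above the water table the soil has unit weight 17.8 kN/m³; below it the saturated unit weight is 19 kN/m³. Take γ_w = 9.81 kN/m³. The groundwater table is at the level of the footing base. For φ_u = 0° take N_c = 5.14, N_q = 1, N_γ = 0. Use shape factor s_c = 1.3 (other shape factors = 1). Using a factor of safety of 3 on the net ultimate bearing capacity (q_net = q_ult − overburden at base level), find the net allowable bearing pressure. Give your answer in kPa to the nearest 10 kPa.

Effective surcharge at the founding depth q = γ·D_f = 17.8 × 1.62 = 28.836 kPa.
q_ult = c·N_c·s_c + q·N_q
     = 41 × 5.14 × 1.3 + 28.836 × 1
     = 273.96 + 28.836 = 302.8 kPa.
q_net = 302.8 − 28.836 = 273.96 kPa.
q_all(net) = 273.96 / 3 = 91.321 kPa.

q_all(net) ≈ 90 kPa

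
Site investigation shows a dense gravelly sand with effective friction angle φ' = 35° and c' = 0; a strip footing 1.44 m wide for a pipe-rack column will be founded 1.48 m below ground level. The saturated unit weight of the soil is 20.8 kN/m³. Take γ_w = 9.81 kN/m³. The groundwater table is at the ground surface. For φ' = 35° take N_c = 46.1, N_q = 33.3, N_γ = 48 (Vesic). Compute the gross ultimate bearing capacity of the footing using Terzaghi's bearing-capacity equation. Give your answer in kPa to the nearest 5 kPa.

q_ult ≈ 920 kPa

Water table at ground surface, so effective unit weight γ' = 20.8 − 9.81 = 10.99 kN/m³ is used throughout; overburden q = 10.99 × 1.48 = 16.265 kPa; the same γ' applies in the ½γBN_γ term.
Surcharge term q·N_q = 16.265 × 33.3 = 541.63 kPa; self-weight term 0.5·γ·B·N_γ = 0.5 × 10.99 × 1.44 × 48 = 379.81 kPa.
q_ult = 541.63 + 379.81 = 921.45 kPa.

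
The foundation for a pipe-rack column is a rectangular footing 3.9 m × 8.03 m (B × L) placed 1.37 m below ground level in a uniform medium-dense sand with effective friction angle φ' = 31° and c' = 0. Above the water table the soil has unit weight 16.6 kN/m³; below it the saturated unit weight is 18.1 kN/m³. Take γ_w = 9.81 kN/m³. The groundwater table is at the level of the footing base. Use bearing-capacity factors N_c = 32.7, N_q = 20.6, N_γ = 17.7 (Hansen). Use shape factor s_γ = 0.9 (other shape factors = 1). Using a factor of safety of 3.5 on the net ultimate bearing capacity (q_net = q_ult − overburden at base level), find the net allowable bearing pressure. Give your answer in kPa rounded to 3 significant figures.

Effective surcharge at the founding depth q = γ·D_f = 16.6 × 1.37 = 22.742 kPa.
The water table coincides with the base, so in the self-weight term γ → γ' = 8.29 kN/m³.
q_ult = q·N_q + 0.5·γ·B·N_γ·s_γ
     = 22.742 × 20.6 + 0.5 × 8.29 × 3.9 × 17.7 × 0.9
     = 468.49 + 257.52 = 726 kPa.
q_net = 726 − 22.742 = 703.26 kPa.
q_all(net) = 703.26 / 3.5 = 200.93 kPa.

q_all(net) ≈ 201 kPa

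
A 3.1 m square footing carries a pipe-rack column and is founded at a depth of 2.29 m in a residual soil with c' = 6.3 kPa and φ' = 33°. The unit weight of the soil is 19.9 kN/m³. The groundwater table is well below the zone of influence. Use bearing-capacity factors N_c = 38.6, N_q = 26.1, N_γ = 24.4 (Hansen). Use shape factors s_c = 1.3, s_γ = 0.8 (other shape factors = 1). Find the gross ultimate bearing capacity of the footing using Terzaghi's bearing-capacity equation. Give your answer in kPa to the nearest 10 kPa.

Overburden at base level: q = 19.9 × 2.29 = 45.571 kPa.
Cohesion term c·N_c·s_c = 6.3 × 38.6 × 1.3 = 316.13 kPa; surcharge term q·N_q = 45.571 × 26.1 = 1189.4 kPa; self-weight term 0.5·γ·B·N_γ·s_γ = 0.5 × 19.9 × 3.1 × 24.4 × 0.8 = 602.09 kPa.
q_ult = 316.13 + 1189.4 + 602.09 = 2107.6 kPa.

q_ult ≈ 2110 kPa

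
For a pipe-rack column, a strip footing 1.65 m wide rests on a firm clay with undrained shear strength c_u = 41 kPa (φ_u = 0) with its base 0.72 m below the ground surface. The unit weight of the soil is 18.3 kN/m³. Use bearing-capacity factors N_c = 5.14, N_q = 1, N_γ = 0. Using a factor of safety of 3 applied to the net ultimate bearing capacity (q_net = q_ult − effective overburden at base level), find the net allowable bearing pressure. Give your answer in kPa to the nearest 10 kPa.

Effective surcharge at the founding depth q = γ·D_f = 18.3 × 0.72 = 13.176 kPa.
q_ult = c·N_c + q·N_q
     = 41 × 5.14 + 13.176 × 1
     = 210.74 + 13.176 = 223.92 kPa.
Net ultimate: q_net = 223.92 − 13.176 = 210.74 kPa.
q_all(net) = 210.74 / 3 = 70.247 kPa.

q_all(net) ≈ 70 kPa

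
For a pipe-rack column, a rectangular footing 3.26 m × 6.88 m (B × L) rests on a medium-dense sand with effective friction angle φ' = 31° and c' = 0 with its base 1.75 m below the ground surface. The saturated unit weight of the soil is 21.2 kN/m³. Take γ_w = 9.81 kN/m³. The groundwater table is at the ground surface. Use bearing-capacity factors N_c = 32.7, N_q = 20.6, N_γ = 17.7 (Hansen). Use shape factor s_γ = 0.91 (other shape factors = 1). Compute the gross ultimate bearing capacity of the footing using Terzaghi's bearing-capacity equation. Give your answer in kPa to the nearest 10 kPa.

γ' = 21.2 − 9.81 = 11.39 kN/m³ (submerged throughout). q = 11.39 × 1.75 = 19.932 kPa; the same γ' applies in the ½γBN_γ term.
q·N_q = 19.932 × 20.6 = 410.61 kPa
0.5·γ·B·N_γ·s_γ = 0.5 × 11.39 × 3.26 × 17.7 × 0.91 = 299.04 kPa
q_ult = 410.61 + 299.04 = 709.65 kPa.

q_ult ≈ 710 kPa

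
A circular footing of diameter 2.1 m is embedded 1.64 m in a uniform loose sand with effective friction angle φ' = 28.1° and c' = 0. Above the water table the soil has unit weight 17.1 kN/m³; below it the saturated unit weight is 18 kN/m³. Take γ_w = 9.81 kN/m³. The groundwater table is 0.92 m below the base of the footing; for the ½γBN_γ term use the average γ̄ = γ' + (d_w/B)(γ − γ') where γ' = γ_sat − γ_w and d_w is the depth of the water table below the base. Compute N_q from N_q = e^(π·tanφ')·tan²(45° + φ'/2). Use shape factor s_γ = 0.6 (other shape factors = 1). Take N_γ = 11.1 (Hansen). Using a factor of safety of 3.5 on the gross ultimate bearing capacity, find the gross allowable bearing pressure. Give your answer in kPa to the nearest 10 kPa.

q_all ≈ 140 kPa

N_q = e^(π·tan28.1°)·tan²(59.05°) = 14.88.
q = γ·D_f = 17.1 × 1.64 = 28.044 kPa.
γ' = 8.19 kN/m³; averaging over the depth B below the base, γ̄ = γ' + (d_w/B)(γ − γ') = 12.093 kN/m³.
q·N_q = 28.044 × 14.883 = 417.37 kPa
0.5·γ·B·N_γ·s_γ = 0.5 × 12.093 × 2.1 × 11.1 × 0.6 = 84.569 kPa
q_ult = 417.37 + 84.569 = 501.94 kPa.
q_all = 501.94 / 3.5 = 143.41 kPa.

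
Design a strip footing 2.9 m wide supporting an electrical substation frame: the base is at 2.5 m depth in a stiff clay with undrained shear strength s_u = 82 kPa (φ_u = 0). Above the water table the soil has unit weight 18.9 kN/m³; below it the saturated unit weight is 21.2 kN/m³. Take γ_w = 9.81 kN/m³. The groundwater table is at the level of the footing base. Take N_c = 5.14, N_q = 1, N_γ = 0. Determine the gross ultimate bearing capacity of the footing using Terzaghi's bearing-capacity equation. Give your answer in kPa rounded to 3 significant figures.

q_ult ≈ 469 kPa

q = γ·D_f = 18.9 × 2.5 = 47.25 kPa.
c·N_c = 82 × 5.14 = 421.48 kPa
q·N_q = 47.25 × 1 = 47.25 kPa
q_ult = 421.48 + 47.25 = 468.73 kPa.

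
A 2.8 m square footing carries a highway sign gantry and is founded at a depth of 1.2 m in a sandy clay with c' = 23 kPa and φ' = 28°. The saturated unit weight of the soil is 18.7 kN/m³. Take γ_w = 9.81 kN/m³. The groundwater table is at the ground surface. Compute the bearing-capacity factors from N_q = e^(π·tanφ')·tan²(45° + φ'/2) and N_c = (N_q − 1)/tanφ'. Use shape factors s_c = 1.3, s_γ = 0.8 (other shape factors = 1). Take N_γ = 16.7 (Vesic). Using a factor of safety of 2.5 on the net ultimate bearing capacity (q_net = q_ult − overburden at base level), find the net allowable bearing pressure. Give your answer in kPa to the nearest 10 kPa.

q_all(net) ≈ 430 kPa

N_q = e^(π·tan28°)·tan²(59°) = 14.72; N_c = (N_q − 1)/tanφ' = 25.8.
With the water table at the surface the whole profile is submerged: γ' = 18.7 − 9.81 = 8.89 kN/m³, so q = γ'·D_f = 10.668 kPa; the same γ' applies in the ½γBN_γ term.
q_ult = c·N_c·s_c + q·N_q + 0.5·γ·B·N_γ·s_γ
     = 23 × 25.803 × 1.3 + 10.668 × 14.72 + 0.5 × 8.89 × 2.8 × 16.7 × 0.8
     = 771.52 + 157.03 + 166.28 = 1094.8 kPa.
q_net = 1094.8 − 10.668 = 1084.2 kPa.
q_all(net) = 1084.2 / 2.5 = 433.66 kPa.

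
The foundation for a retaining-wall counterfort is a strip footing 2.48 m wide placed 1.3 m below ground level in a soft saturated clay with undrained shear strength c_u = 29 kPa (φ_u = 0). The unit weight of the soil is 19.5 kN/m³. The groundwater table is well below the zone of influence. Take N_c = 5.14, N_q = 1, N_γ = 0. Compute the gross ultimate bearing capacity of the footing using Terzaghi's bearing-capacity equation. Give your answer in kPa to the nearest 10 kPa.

q_ult ≈ 170 kPa

Overburden at base level: q = 19.5 × 1.3 = 25.35 kPa.
Cohesion term c·N_c = 29 × 5.14 = 149.06 kPa; surcharge term q·N_q = 25.35 × 1 = 25.35 kPa.
q_ult = 149.06 + 25.35 = 174.41 kPa.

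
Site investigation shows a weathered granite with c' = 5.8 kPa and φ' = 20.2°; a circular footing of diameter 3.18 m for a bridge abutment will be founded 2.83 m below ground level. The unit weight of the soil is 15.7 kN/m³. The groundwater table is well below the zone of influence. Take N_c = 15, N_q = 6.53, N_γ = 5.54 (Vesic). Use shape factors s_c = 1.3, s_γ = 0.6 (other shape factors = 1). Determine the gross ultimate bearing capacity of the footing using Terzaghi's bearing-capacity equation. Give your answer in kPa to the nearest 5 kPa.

Effective surcharge at the founding depth q = γ·D_f = 15.7 × 2.83 = 44.431 kPa.
q_ult = c·N_c·s_c + q·N_q + 0.5·γ·B·N_γ·s_γ
     = 5.8 × 15 × 1.3 + 44.431 × 6.53 + 0.5 × 15.7 × 3.18 × 5.54 × 0.6
     = 113.1 + 290.13 + 82.977 = 486.21 kPa.

q_ult ≈ 485 kPa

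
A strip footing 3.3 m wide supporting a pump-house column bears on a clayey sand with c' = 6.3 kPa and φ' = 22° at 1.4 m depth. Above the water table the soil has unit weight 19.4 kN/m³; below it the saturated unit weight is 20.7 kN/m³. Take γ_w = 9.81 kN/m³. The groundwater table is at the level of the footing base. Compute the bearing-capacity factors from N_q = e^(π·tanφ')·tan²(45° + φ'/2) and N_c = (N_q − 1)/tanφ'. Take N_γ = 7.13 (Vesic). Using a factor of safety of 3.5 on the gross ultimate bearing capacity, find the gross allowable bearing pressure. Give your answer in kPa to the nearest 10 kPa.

q_all ≈ 130 kPa

N_q = e^(π·tan22°)·tan²(56°) = 7.82; N_c = (N_q − 1)/tanφ' = 16.88.
Effective surcharge at the founding depth q = γ·D_f = 19.4 × 1.4 = 27.16 kPa.
The water table coincides with the base, so in the self-weight term γ → γ' = 10.89 kN/m³.
q_ult = c·N_c + q·N_q + 0.5·γ·B·N_γ
     = 6.3 × 16.883 + 27.16 × 7.8211 + 0.5 × 10.89 × 3.3 × 7.13
     = 106.36 + 212.42 + 128.12 = 446.9 kPa.
q_all = 446.9 / 3.5 = 127.69 kPa.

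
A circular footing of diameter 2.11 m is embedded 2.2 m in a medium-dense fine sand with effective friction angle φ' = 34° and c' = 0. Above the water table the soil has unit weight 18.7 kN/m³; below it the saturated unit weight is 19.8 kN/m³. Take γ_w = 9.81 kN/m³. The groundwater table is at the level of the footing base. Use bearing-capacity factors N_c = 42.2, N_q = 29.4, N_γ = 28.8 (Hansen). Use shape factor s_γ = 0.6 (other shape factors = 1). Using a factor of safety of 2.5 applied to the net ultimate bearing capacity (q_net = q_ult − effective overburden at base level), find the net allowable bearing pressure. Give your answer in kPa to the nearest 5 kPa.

q_all(net) ≈ 540 kPa

Overburden at base level: q = 18.7 × 2.2 = 41.14 kPa.
Below the base the soil is submerged, so the ½γBN_γ term uses γ' = 19.8 − 9.81 = 9.99 kN/m³.
Surcharge term q·N_q = 41.14 × 29.4 = 1209.5 kPa; self-weight term 0.5·γ·B·N_γ·s_γ = 0.5 × 9.99 × 2.11 × 28.8 × 0.6 = 182.12 kPa.
q_ult = 1209.5 + 182.12 = 1391.6 kPa.
Net ultimate: q_net = 1391.6 − 41.14 = 1350.5 kPa.
q_all(net) = 1350.5 / 2.5 = 540.2 kPa.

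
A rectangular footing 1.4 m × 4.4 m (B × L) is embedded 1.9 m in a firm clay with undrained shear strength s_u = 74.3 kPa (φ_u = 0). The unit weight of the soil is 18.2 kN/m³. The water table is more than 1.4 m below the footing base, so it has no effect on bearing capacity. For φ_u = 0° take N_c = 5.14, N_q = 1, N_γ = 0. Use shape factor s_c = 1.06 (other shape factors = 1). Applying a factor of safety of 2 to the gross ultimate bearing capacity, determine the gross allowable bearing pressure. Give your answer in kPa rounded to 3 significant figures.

Overburden at base level: q = 18.2 × 1.9 = 34.58 kPa.
Cohesion term c·N_c·s_c = 74.3 × 5.14 × 1.06 = 404.82 kPa; surcharge term q·N_q = 34.58 × 1 = 34.58 kPa.
q_ult = 404.82 + 34.58 = 439.4 kPa.
q_all = q_ult / FS = 439.4 / 2 = 219.7 kPa.

q_all ≈ 220 kPa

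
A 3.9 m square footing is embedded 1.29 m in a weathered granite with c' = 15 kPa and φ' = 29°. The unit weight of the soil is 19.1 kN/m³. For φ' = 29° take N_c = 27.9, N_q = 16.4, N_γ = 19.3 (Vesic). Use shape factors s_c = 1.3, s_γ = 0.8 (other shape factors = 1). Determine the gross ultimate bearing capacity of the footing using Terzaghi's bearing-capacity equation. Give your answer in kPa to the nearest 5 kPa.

q_ult ≈ 1525 kPa

q = γ·D_f = 19.1 × 1.29 = 24.639 kPa.
c·N_c·s_c = 15 × 27.9 × 1.3 = 544.05 kPa
q·N_q = 24.639 × 16.4 = 404.08 kPa
0.5·γ·B·N_γ·s_γ = 0.5 × 19.1 × 3.9 × 19.3 × 0.8 = 575.06 kPa
q_ult = 544.05 + 404.08 + 575.06 = 1523.2 kPa.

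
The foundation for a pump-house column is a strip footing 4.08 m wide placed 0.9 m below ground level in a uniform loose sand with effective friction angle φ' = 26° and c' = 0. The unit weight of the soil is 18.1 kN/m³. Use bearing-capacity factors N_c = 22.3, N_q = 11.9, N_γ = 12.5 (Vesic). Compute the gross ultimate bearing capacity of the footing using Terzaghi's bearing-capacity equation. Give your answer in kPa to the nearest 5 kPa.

q_ult ≈ 655 kPa

Overburden at base level: q = 18.1 × 0.9 = 16.29 kPa.
Surcharge term q·N_q = 16.29 × 11.9 = 193.85 kPa; self-weight term 0.5·γ·B·N_γ = 0.5 × 18.1 × 4.08 × 12.5 = 461.55 kPa.
q_ult = 193.85 + 461.55 = 655.4 kPa.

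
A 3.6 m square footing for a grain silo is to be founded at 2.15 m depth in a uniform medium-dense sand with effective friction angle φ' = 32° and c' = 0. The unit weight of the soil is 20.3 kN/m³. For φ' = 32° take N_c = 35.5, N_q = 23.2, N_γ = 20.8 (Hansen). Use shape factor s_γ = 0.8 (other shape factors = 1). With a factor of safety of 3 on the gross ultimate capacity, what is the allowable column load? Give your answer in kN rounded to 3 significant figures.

q = γ·D_f = 20.3 × 2.15 = 43.645 kPa.
q·N_q = 43.645 × 23.2 = 1012.6 kPa
0.5·γ·B·N_γ·s_γ = 0.5 × 20.3 × 3.6 × 20.8 × 0.8 = 608.03 kPa
q_ult = 1012.6 + 608.03 = 1620.6 kPa.
Gross allowable pressure q_all = 1620.6 / 3 = 540.2 kPa.
Footing area = 12.96 m², so allowable column load = 540.2 × 12.96 = 7000.9 kN.

P_all ≈ 7000 kN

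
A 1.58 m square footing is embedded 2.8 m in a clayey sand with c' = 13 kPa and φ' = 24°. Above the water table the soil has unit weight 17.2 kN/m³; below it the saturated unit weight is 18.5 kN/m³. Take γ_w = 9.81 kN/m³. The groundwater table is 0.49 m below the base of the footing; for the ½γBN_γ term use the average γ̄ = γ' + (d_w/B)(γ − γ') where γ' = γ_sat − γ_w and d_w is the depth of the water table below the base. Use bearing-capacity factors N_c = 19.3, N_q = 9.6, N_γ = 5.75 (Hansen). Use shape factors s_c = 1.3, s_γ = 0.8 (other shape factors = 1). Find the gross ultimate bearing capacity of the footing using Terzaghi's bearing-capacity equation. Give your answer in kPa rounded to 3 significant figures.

Overburden at base level: q = 17.2 × 2.8 = 48.16 kPa.
The water table is 0.49 m below the base (< B = 1.58 m), so the ½γBN_γ term uses γ̄ = γ' + (d_w/B)(γ − γ') = 8.69 + (0.49/1.58)(17.2 − 8.69) = 11.329 kN/m³.
Cohesion term c·N_c·s_c = 13 × 19.3 × 1.3 = 326.17 kPa; surcharge term q·N_q = 48.16 × 9.6 = 462.34 kPa; self-weight term 0.5·γ·B·N_γ·s_γ = 0.5 × 11.329 × 1.58 × 5.75 × 0.8 = 41.17 kPa.
q_ult = 326.17 + 462.34 + 41.17 = 829.68 kPa.

q_ult ≈ 830 kPa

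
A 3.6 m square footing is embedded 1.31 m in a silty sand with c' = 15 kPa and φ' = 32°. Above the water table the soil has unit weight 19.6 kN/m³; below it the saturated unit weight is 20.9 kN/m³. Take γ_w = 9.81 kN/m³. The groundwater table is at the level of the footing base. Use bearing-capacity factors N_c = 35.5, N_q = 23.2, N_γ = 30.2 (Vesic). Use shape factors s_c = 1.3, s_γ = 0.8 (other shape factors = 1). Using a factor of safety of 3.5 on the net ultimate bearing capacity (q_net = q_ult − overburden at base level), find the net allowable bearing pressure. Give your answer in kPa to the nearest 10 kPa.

q_all(net) ≈ 500 kPa

q = γ·D_f = 19.6 × 1.31 = 25.676 kPa.
For the ½γBN_γ term take γ' = 20.9 − 9.81 = 11.09 kN/m³ (soil below base is submerged).
c·N_c·s_c = 15 × 35.5 × 1.3 = 692.25 kPa
q·N_q = 25.676 × 23.2 = 595.68 kPa
0.5·γ·B·N_γ·s_γ = 0.5 × 11.09 × 3.6 × 30.2 × 0.8 = 482.28 kPa
q_ult = 692.25 + 595.68 + 482.28 = 1770.2 kPa.
q_net = 1770.2 − 25.676 = 1744.5 kPa.
q_all(net) = 1744.5 / 3.5 = 498.44 kPa.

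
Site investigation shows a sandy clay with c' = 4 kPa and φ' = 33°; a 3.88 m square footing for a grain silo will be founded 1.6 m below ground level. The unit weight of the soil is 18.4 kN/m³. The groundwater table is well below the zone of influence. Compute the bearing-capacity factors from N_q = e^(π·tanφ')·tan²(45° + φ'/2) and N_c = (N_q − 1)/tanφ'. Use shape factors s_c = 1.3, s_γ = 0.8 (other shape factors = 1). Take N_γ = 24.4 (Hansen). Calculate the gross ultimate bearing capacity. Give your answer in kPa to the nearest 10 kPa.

tan33° = 0.6494, so N_q = e^(π×0.6494)·tan²(61.5°) = 7.692 × 3.392 = 26.09.
N_c = (26.09 − 1)/tan33° = 38.64.
Effective surcharge at the founding depth q = γ·D_f = 18.4 × 1.6 = 29.44 kPa.
q_ult = c·N_c·s_c + q·N_q + 0.5·γ·B·N_γ·s_γ
     = 4 × 38.638 × 1.3 + 29.44 × 26.092 + 0.5 × 18.4 × 3.88 × 24.4 × 0.8
     = 200.92 + 768.15 + 696.79 = 1665.9 kPa.

q_ult ≈ 1670 kPa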